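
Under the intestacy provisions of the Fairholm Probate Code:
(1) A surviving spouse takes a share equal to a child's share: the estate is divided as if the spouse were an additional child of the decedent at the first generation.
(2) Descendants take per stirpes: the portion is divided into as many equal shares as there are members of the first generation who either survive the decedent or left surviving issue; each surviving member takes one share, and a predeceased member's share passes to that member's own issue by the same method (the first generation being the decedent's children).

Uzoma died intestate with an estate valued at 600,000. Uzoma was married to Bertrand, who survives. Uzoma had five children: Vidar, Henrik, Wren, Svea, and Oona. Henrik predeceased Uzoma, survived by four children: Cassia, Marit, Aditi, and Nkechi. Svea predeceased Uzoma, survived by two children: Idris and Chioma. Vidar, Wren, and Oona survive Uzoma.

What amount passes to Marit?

The spouse counts as an additional share at the children's level, so there are 6 primary shares of 100,000. Bertrand takes one such share (100,000).
The children's combined portion (500,000) is divided into 5 shares of 100,000: Vidar, Wren, and Oona each take 100,000; Henrik's 100,000 share passes to Henrik's issue; Svea's 100,000 share passes to Svea's issue.
Henrik's share (100,000) is divided into 4 shares of 25,000: Cassia, Marit, Aditi, and Nkechi each take 25,000.
Svea's share (100,000) is divided into 2 shares of 50,000: Idris and Chioma each take 50,000.

Marit receives 25,000.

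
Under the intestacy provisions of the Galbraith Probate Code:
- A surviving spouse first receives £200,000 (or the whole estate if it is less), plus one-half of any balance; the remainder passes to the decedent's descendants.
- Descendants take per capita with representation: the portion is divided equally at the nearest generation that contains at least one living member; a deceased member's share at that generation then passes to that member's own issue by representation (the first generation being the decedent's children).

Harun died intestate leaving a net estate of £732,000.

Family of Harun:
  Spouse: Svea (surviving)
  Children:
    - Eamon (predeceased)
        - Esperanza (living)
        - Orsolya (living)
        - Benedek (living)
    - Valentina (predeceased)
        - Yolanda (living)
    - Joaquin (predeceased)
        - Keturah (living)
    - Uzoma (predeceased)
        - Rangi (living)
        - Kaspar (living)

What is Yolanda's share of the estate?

Yolanda receives £38,000.

Svea first takes £200,000, leaving a balance of £532,000. Svea then takes one-half of the balance (£266,000), for a total of £466,000. The remaining £266,000 passes to the descendants.
No child survives, so the initial division is made at the grandchildren's generation.
The descendants' portion (£266,000) is divided into 7 shares of £38,000: Esperanza, Orsolya, Benedek, Yolanda, Keturah, Rangi, and Kaspar each take £38,000.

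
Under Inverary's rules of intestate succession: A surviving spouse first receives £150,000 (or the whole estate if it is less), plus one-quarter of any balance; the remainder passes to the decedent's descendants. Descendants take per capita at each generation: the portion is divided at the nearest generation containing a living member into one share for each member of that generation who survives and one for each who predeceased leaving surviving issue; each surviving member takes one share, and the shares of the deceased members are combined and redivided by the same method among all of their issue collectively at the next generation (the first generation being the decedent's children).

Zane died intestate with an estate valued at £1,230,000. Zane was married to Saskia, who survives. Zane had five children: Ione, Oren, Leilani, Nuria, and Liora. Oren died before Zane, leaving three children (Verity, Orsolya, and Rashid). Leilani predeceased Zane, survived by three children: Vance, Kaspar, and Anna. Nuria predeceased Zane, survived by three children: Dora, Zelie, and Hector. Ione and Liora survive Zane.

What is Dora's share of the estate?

Saskia first takes £150,000, leaving a balance of £1,080,000. Saskia then takes one-quarter of the balance (£270,000), for a total of £420,000. The remaining £810,000 passes to the descendants.
The descendants' portion (£810,000) is divided at the children's generation into 5 shares of £162,000. Ione and Liora each take £162,000. The 3 shares of the deceased (Oren, Leilani, and Nuria) are combined into a pool of £486,000.
That pool (£486,000) is divided at the grandchildren's generation equally among Verity, Orsolya, Rashid, Vance, Kaspar, Anna, Dora, Zelie, and Hector: £54,000 each.

Dora receives £54,000.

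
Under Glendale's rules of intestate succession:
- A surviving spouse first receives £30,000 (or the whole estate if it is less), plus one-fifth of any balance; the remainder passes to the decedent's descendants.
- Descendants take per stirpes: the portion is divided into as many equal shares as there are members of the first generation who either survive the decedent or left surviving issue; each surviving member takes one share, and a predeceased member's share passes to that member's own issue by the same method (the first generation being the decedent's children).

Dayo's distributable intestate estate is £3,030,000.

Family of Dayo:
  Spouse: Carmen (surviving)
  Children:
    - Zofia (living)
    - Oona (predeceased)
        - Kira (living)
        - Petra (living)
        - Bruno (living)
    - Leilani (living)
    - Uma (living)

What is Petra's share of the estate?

Carmen first takes £30,000, leaving a balance of £3,000,000. Carmen then takes one-fifth of the balance (£600,000), for a total of £630,000. The remaining £2,400,000 passes to the descendants.
The descendants' portion (£2,400,000) is divided into 4 shares of £600,000: Zofia, Leilani, and Uma each take £600,000; Oona's £600,000 share passes to Oona's issue.
Oona's share (£600,000) is divided into 3 shares of £200,000: Kira, Petra, and Bruno each take £200,000.

Petra receives £200,000.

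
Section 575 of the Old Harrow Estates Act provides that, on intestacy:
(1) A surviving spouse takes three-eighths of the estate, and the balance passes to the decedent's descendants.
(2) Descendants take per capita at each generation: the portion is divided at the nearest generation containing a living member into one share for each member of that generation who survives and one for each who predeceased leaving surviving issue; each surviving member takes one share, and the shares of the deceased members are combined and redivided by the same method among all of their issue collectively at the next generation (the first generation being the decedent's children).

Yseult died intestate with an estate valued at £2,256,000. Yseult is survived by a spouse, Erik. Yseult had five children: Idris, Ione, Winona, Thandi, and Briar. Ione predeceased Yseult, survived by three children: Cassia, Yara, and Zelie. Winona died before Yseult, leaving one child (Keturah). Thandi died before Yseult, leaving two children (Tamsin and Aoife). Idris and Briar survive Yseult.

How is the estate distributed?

Erik takes three-eighths of £2,256,000 = £846,000. The remaining £1,410,000 passes to the descendants.
The descendants' portion (£1,410,000) is divided at the children's generation into 5 shares of £282,000. Idris and Briar each take £282,000. The 3 shares of the deceased (Ione, Winona, and Thandi) are combined into a pool of £846,000.
That pool (£846,000) is divided at the grandchildren's generation equally among Cassia, Yara, Zelie, Keturah, Tamsin, and Aoife: £141,000 each.

Erik: £846,000; Idris: £282,000; Cassia: £141,000; Yara: £141,000; Zelie: £141,000; Keturah: £141,000; Tamsin: £141,000; Aoife: £141,000; Briar: £282,000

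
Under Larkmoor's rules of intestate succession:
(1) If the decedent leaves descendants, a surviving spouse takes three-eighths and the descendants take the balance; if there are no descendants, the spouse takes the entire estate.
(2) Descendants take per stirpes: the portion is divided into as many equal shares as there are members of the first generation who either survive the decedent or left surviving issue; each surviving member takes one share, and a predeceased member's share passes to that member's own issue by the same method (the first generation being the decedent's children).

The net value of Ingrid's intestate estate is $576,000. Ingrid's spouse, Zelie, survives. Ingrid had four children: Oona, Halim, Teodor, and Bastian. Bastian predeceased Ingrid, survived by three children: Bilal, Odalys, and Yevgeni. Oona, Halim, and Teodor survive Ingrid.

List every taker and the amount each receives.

Zelie: $216,000; Oona: $90,000; Halim: $90,000; Teodor: $90,000; Bilal: $30,000; Odalys: $30,000; Yevgeni: $30,000

Zelie takes three-eighths of $576,000 = $216,000. The remaining $360,000 passes to the descendants.
The descendants' portion ($360,000) is divided into 4 shares of $90,000: Oona, Halim, and Teodor each take $90,000; Bastian's $90,000 share passes to Bastian's issue.
Bastian's share ($90,000) is divided into 3 shares of $30,000: Bilal, Odalys, and Yevgeni each take $30,000.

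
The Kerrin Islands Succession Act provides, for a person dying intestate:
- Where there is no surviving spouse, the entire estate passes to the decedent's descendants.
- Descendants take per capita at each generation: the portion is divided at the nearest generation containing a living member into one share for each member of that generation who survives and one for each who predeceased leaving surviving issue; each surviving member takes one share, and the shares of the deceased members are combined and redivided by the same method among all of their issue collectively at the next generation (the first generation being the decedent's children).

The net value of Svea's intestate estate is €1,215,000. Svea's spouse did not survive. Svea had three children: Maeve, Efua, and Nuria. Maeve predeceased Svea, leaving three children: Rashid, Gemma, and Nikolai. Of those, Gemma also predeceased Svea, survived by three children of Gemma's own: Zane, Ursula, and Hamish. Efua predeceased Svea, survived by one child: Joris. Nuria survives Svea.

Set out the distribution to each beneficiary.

Rashid: €202,500; Zane: €67,500; Ursula: €67,500; Hamish: €67,500; Nikolai: €202,500; Joris: €202,500; Nuria: €405,000

The entire €1,215,000 passes to the descendants.
That amount (€1,215,000) is divided at the children's generation into 3 shares of €405,000. Nuria takes €405,000. The 2 shares of the deceased (Maeve and Efua) are combined into a pool of €810,000.
That pool (€810,000) is divided at the grandchildren's generation into 4 shares of €202,500. Rashid, Nikolai, and Joris each take €202,500. The remaining share for the deceased Gemma (€202,500) is carried to the next generation.
That pool (€202,500) is divided at the great-grandchildren's generation equally among Zane, Ursula, and Hamish: €67,500 each.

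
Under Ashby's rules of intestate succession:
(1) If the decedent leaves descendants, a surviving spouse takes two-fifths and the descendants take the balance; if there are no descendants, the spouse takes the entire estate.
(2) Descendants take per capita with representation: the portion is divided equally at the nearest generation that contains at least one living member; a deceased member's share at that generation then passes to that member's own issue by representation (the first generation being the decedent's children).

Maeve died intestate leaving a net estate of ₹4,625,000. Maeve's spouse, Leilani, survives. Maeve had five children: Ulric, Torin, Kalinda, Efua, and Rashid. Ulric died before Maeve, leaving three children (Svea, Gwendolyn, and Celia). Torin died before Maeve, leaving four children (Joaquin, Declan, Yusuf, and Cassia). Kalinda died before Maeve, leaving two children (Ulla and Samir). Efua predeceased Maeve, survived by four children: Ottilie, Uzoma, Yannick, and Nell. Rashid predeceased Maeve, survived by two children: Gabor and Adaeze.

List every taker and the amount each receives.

Leilani: ₹1,850,000; Svea: ₹185,000; Gwendolyn: ₹185,000; Celia: ₹185,000; Joaquin: ₹185,000; Declan: ₹185,000; Yusuf: ₹185,000; Cassia: ₹185,000; Ulla: ₹185,000; Samir: ₹185,000; Ottilie: ₹185,000; Uzoma: ₹185,000; Yannick: ₹185,000; Nell: ₹185,000; Gabor: ₹185,000; Adaeze: ₹185,000

Leilani takes two-fifths of ₹4,625,000 = ₹1,850,000. The remaining ₹2,775,000 passes to the descendants.
No child survives, so the initial division is made at the grandchildren's generation.
The descendants' portion (₹2,775,000) is divided into 15 shares of ₹185,000: Svea, Gwendolyn, Celia, Joaquin, Declan, Yusuf, Cassia, Ulla, Samir, Ottilie, Uzoma, Yannick, Nell, Gabor, and Adaeze each take ₹185,000.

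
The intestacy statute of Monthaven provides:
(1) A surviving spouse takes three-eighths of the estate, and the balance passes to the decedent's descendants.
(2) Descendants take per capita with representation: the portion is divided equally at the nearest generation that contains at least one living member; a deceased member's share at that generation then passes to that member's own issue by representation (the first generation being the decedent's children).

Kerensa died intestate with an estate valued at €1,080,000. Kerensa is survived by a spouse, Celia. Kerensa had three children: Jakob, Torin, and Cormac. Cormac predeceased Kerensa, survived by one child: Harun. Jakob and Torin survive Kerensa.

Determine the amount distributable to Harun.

Harun receives €225,000.

Celia takes three-eighths of €1,080,000 = €405,000. The remaining €675,000 passes to the descendants.
The descendants' portion (€675,000) is divided into 3 shares of €225,000: Jakob and Torin each take €225,000; Cormac's €225,000 share passes to Cormac's issue.
Cormac's share (€225,000) passes entirely to Harun.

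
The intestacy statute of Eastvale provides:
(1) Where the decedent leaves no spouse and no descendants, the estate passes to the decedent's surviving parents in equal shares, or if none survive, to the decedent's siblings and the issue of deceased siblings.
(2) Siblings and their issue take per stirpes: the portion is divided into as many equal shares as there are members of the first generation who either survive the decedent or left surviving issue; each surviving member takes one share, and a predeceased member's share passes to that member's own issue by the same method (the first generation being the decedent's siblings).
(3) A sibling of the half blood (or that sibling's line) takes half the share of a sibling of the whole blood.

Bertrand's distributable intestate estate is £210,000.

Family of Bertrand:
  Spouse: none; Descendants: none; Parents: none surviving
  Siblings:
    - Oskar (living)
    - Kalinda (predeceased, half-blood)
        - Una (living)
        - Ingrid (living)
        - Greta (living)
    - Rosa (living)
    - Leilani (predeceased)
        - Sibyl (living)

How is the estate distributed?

Oskar: £60,000; Una: £10,000; Ingrid: £10,000; Greta: £10,000; Rosa: £60,000; Sibyl: £60,000

The entire £210,000 passes to the siblings and their issue.
Counting each half-blood sibling's line as half a unit, there are 7/2 units in £210,000, so one unit is £60,000. Whole-blood lines (Oskar, Rosa, and Leilani) take £60,000 each; half-blood lines (Kalinda) take £30,000 each.
Kalinda's share (£30,000) is divided into 3 shares of £10,000: Una, Ingrid, and Greta each take £10,000.
Leilani's share (£60,000) passes entirely to Sibyl.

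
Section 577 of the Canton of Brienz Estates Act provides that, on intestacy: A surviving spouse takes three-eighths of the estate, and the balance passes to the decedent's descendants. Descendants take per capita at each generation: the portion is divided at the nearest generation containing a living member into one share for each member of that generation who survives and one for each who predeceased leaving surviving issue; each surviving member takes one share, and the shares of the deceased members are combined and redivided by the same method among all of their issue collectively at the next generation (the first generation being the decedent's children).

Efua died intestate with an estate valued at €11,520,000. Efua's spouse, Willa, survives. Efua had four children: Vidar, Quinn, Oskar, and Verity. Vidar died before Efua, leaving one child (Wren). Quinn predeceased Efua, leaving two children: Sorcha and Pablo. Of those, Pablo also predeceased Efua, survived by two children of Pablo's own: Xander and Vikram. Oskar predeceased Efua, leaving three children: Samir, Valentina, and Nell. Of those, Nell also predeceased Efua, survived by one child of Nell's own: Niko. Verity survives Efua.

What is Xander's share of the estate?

Xander receives €600,000.

Willa takes three-eighths of €11,520,000 = €4,320,000. The remaining €7,200,000 passes to the descendants.
The descendants' portion (€7,200,000) is divided at the children's generation into 4 shares of €1,800,000. Verity takes €1,800,000. The 3 shares of the deceased (Vidar, Quinn, and Oskar) are combined into a pool of €5,400,000.
That pool (€5,400,000) is divided at the grandchildren's generation into 6 shares of €900,000. Wren, Sorcha, Samir, and Valentina each take €900,000. The 2 shares of the deceased (Pablo and Nell) are combined into a pool of €1,800,000.
That pool (€1,800,000) is divided at the great-grandchildren's generation equally among Xander, Vikram, and Niko: €600,000 each.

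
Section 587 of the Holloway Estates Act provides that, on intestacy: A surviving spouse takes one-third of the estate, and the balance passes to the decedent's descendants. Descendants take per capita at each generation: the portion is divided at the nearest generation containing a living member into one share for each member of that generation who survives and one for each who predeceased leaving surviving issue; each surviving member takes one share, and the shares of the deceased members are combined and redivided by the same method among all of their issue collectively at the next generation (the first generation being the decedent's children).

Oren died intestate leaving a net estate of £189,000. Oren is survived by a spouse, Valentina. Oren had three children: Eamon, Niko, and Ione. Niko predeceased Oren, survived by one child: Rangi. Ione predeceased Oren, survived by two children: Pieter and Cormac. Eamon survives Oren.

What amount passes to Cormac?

Cormac receives £28,000.

Valentina takes one-third of £189,000 = £63,000. The remaining £126,000 passes to the descendants.
The descendants' portion (£126,000) is divided at the children's generation into 3 shares of £42,000. Eamon takes £42,000. The 2 shares of the deceased (Niko and Ione) are combined into a pool of £84,000.
That pool (£84,000) is divided at the grandchildren's generation equally among Rangi, Pieter, and Cormac: £28,000 each.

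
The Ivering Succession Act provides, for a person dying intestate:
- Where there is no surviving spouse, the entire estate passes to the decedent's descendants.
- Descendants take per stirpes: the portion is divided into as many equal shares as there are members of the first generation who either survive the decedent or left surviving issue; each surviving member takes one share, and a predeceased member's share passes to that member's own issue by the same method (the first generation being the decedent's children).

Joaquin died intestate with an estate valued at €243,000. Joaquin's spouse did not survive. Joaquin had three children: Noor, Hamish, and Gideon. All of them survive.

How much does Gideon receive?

Gideon receives €81,000.

The entire €243,000 passes to the descendants.
That amount (€243,000) is divided into 3 shares of €81,000: Noor, Hamish, and Gideon each take €81,000.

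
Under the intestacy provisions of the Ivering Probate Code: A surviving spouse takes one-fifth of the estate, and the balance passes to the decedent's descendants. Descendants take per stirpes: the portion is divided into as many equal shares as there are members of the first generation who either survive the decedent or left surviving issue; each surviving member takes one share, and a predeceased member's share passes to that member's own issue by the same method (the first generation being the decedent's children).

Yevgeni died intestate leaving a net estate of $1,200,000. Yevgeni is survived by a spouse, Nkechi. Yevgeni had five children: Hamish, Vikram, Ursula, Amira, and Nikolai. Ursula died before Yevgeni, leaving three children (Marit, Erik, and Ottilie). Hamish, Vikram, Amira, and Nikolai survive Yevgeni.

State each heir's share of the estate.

Nkechi: $240,000; Hamish: $192,000; Vikram: $192,000; Marit: $64,000; Erik: $64,000; Ottilie: $64,000; Amira: $192,000; Nikolai: $192,000

Nkechi takes one-fifth of $1,200,000 = $240,000. The remaining $960,000 passes to the descendants.
The descendants' portion ($960,000) is divided into 5 shares of $192,000: Hamish, Vikram, Amira, and Nikolai each take $192,000; Ursula's $192,000 share passes to Ursula's issue.
Ursula's share ($192,000) is divided into 3 shares of $64,000: Marit, Erik, and Ottilie each take $64,000.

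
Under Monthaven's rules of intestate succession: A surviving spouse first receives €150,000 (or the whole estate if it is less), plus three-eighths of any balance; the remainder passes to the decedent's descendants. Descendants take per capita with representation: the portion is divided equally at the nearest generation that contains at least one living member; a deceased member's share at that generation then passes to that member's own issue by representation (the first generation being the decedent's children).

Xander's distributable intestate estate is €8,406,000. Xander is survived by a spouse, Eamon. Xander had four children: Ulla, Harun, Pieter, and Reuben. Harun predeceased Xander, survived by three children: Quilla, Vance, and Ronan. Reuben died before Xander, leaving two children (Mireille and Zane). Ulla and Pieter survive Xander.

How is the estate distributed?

Eamon first takes €150,000, leaving a balance of €8,256,000. Eamon then takes three-eighths of the balance (€3,096,000), for a total of €3,246,000. The remaining €5,160,000 passes to the descendants.
The descendants' portion (€5,160,000) is divided into 4 shares of €1,290,000: Ulla and Pieter each take €1,290,000; Harun's €1,290,000 share passes to Harun's issue; Reuben's €1,290,000 share passes to Reuben's issue.
Harun's share (€1,290,000) is divided into 3 shares of €430,000: Quilla, Vance, and Ronan each take €430,000.
Reuben's share (€1,290,000) is divided into 2 shares of €645,000: Mireille and Zane each take €645,000.

Eamon: €3,246,000; Ulla: €1,290,000; Quilla: €430,000; Vance: €430,000; Ronan: €430,000; Pieter: €1,290,000; Mireille: €645,000; Zane: €645,000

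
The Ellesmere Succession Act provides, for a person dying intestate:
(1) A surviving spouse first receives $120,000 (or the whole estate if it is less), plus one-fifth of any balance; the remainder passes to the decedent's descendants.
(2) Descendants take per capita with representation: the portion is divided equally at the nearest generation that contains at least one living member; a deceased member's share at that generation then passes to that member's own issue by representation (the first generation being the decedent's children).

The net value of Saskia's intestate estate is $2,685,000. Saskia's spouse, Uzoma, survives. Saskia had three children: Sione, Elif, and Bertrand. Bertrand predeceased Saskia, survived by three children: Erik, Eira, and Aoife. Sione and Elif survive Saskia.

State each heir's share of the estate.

Uzoma: $633,000; Sione: $684,000; Elif: $684,000; Erik: $228,000; Eira: $228,000; Aoife: $228,000

Uzoma first takes $120,000, leaving a balance of $2,565,000. Uzoma then takes one-fifth of the balance ($513,000), for a total of $633,000. The remaining $2,052,000 passes to the descendants.
The descendants' portion ($2,052,000) is divided into 3 shares of $684,000: Sione and Elif each take $684,000; Bertrand's $684,000 share passes to Bertrand's issue.
Bertrand's share ($684,000) is divided into 3 shares of $228,000: Erik, Eira, and Aoife each take $228,000.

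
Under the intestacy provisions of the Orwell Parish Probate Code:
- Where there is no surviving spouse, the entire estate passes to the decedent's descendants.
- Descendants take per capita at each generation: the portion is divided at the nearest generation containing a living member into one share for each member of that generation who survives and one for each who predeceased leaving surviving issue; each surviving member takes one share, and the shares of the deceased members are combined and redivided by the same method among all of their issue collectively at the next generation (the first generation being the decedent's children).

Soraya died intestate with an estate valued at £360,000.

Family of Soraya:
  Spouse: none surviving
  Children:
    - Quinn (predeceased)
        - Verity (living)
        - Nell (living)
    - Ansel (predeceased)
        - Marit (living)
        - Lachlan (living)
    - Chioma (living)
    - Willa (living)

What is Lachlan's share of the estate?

The entire £360,000 passes to the descendants.
That amount (£360,000) is divided at the children's generation into 4 shares of £90,000. Chioma and Willa each take £90,000. The 2 shares of the deceased (Quinn and Ansel) are combined into a pool of £180,000.
That pool (£180,000) is divided at the grandchildren's generation equally among Verity, Nell, Marit, and Lachlan: £45,000 each.

Lachlan receives £45,000.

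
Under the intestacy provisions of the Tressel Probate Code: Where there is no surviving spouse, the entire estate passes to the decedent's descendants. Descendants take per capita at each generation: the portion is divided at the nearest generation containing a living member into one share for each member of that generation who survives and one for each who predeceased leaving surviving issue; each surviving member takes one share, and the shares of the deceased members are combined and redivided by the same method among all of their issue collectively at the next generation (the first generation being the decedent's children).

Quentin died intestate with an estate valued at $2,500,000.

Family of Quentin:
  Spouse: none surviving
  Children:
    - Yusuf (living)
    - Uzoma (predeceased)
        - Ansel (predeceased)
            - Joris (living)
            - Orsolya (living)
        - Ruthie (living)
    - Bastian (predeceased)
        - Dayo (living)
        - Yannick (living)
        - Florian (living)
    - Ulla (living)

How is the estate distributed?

The entire $2,500,000 passes to the descendants.
That amount ($2,500,000) is divided at the children's generation into 4 shares of $625,000. Yusuf and Ulla each take $625,000. The 2 shares of the deceased (Uzoma and Bastian) are combined into a pool of $1,250,000.
That pool ($1,250,000) is divided at the grandchildren's generation into 5 shares of $250,000. Ruthie, Dayo, Yannick, and Florian each take $250,000. The remaining share for the deceased Ansel ($250,000) is carried to the next generation.
That pool ($250,000) is divided at the great-grandchildren's generation equally among Joris and Orsolya: $125,000 each.

Yusuf: $625,000; Joris: $125,000; Orsolya: $125,000; Ruthie: $250,000; Dayo: $250,000; Yannick: $250,000; Florian: $250,000; Ulla: $625,000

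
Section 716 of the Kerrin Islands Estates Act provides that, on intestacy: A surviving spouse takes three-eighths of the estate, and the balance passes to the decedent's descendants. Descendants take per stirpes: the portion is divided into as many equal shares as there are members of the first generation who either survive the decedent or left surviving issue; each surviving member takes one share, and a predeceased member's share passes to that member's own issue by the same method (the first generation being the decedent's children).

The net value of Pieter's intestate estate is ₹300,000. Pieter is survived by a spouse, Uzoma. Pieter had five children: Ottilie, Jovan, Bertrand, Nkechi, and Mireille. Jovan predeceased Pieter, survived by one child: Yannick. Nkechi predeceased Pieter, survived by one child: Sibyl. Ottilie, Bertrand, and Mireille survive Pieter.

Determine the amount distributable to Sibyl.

Sibyl receives ₹37,500.

Uzoma takes three-eighths of ₹300,000 = ₹112,500. The remaining ₹187,500 passes to the descendants.
The descendants' portion (₹187,500) is divided into 5 shares of ₹37,500: Ottilie, Bertrand, and Mireille each take ₹37,500; Jovan's ₹37,500 share passes to Jovan's issue; Nkechi's ₹37,500 share passes to Nkechi's issue.
Jovan's share (₹37,500) passes entirely to Yannick.
Nkechi's share (₹37,500) passes entirely to Sibyl.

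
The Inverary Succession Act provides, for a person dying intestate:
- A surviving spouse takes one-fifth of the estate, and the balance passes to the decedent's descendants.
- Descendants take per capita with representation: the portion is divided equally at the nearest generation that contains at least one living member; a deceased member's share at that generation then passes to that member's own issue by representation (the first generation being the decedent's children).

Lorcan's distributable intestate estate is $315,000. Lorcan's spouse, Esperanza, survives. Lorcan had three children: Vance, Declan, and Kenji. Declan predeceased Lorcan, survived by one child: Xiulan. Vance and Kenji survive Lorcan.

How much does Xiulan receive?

Xiulan receives $84,000.

Esperanza takes one-fifth of $315,000 = $63,000. The remaining $252,000 passes to the descendants.
The descendants' portion ($252,000) is divided into 3 shares of $84,000: Vance and Kenji each take $84,000; Declan's $84,000 share passes to Declan's issue.
Declan's share ($84,000) passes entirely to Xiulan.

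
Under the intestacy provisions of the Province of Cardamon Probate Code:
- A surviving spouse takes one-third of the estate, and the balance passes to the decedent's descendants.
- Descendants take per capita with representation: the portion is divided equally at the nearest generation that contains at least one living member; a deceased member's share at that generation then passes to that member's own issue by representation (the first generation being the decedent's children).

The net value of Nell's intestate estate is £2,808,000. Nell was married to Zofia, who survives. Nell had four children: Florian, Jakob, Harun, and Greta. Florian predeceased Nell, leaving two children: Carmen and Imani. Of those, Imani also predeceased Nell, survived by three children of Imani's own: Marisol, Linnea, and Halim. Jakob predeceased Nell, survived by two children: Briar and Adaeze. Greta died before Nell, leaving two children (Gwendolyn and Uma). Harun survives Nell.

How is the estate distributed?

Zofia: £936,000; Carmen: £234,000; Marisol: £78,000; Linnea: £78,000; Halim: £78,000; Briar: £234,000; Adaeze: £234,000; Harun: £468,000; Gwendolyn: £234,000; Uma: £234,000

Zofia takes one-third of £2,808,000 = £936,000. The remaining £1,872,000 passes to the descendants.
The descendants' portion (£1,872,000) is divided into 4 shares of £468,000: Harun takes £468,000; Florian's £468,000 share passes to Florian's issue; Jakob's £468,000 share passes to Jakob's issue; Greta's £468,000 share passes to Greta's issue.
Florian's share (£468,000) is divided into 2 shares of £234,000: Carmen takes £234,000; Imani's £234,000 share passes to Imani's issue.
Imani's share (£234,000) is divided into 3 shares of £78,000: Marisol, Linnea, and Halim each take £78,000.
Jakob's share (£468,000) is divided into 2 shares of £234,000: Briar and Adaeze each take £234,000.
Greta's share (£468,000) is divided into 2 shares of £234,000: Gwendolyn and Uma each take £234,000.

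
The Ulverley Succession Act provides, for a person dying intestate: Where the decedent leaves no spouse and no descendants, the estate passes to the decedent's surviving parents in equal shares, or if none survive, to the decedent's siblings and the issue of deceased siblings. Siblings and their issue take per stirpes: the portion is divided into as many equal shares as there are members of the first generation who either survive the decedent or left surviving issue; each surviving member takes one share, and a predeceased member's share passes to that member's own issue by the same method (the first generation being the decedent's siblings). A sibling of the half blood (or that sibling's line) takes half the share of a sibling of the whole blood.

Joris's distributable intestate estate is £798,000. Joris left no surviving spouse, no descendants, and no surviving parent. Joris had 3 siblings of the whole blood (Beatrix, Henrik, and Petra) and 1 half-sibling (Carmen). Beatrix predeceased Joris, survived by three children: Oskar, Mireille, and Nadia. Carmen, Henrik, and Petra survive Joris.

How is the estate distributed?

The entire £798,000 passes to the siblings and their issue.
Counting each half-blood sibling's line as half a unit, there are 7/2 units in £798,000, so one unit is £228,000. Whole-blood lines (Beatrix, Henrik, and Petra) take £228,000 each; half-blood lines (Carmen) take £114,000 each.
Beatrix's share (£228,000) is divided into 3 shares of £76,000: Oskar, Mireille, and Nadia each take £76,000.

Carmen: £114,000; Oskar: £76,000; Mireille: £76,000; Nadia: £76,000; Henrik: £228,000; Petra: £228,000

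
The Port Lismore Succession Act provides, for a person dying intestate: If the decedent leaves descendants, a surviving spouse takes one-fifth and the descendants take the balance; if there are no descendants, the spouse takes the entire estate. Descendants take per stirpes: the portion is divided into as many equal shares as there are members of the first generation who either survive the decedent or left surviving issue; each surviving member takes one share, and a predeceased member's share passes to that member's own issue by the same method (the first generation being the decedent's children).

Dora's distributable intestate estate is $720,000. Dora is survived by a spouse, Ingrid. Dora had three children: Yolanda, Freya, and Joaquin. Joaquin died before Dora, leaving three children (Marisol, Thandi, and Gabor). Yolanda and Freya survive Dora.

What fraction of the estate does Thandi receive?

Ingrid takes one-fifth of $720,000 = $144,000. The remaining $576,000 passes to the descendants.
The descendants' portion ($576,000) is divided into 3 shares of $192,000: Yolanda and Freya each take $192,000; Joaquin's $192,000 share passes to Joaquin's issue.
Joaquin's share ($192,000) is divided into 3 shares of $64,000: Marisol, Thandi, and Gabor each take $64,000.

Thandi receives 4/45 of the estate.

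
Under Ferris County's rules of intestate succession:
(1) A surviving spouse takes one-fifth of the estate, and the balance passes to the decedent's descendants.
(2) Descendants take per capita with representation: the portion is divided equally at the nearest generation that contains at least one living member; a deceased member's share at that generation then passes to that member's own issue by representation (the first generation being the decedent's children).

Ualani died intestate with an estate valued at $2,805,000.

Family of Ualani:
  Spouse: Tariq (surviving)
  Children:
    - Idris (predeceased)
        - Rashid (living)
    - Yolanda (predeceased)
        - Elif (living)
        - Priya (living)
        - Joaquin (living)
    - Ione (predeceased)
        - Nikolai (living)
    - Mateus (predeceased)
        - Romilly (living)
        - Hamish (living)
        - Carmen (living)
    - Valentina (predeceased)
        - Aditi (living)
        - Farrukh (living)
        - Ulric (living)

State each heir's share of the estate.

Tariq: $561,000; Rashid: $204,000; Elif: $204,000; Priya: $204,000; Joaquin: $204,000; Nikolai: $204,000; Romilly: $204,000; Hamish: $204,000; Carmen: $204,000; Aditi: $204,000; Farrukh: $204,000; Ulric: $204,000

Tariq takes one-fifth of $2,805,000 = $561,000. The remaining $2,244,000 passes to the descendants.
No child survives, so the initial division is made at the grandchildren's generation.
The descendants' portion ($2,244,000) is divided into 11 shares of $204,000: Rashid, Elif, Priya, Joaquin, Nikolai, Romilly, Hamish, Carmen, Aditi, Farrukh, and Ulric each take $204,000.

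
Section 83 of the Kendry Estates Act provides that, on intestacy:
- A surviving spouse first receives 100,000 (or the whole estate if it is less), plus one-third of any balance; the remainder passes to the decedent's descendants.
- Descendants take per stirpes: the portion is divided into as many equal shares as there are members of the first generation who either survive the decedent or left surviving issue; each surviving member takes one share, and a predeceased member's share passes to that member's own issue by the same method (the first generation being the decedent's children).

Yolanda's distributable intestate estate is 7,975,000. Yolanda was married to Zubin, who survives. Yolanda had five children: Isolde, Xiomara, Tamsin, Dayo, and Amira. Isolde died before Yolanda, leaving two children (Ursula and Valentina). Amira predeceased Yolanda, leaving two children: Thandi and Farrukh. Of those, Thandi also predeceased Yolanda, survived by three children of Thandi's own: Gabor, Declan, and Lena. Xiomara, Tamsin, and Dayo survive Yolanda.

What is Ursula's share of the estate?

Zubin first takes 100,000, leaving a balance of 7,875,000. Zubin then takes one-third of the balance (2,625,000), for a total of 2,725,000. The remaining 5,250,000 passes to the descendants.
The descendants' portion (5,250,000) is divided into 5 shares of 1,050,000: Xiomara, Tamsin, and Dayo each take 1,050,000; Isolde's 1,050,000 share passes to Isolde's issue; Amira's 1,050,000 share passes to Amira's issue.
Isolde's share (1,050,000) is divided into 2 shares of 525,000: Ursula and Valentina each take 525,000.
Amira's share (1,050,000) is divided into 2 shares of 525,000: Farrukh takes 525,000; Thandi's 525,000 share passes to Thandi's issue.
Thandi's share (525,000) is divided into 3 shares of 175,000: Gabor, Declan, and Lena each take 175,000.

Ursula receives 525,000.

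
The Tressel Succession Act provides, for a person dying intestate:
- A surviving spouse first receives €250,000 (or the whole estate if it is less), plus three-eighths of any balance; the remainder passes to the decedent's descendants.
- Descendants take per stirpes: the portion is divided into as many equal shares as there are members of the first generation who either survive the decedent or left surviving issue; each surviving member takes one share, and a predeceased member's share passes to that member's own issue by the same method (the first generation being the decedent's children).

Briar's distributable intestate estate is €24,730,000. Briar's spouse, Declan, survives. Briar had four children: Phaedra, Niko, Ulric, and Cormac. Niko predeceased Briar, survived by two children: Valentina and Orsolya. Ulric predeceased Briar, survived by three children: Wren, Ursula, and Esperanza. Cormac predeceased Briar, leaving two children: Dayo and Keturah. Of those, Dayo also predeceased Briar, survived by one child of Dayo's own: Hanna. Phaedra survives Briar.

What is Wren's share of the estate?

Wren receives €1,275,000.

Declan first takes €250,000, leaving a balance of €24,480,000. Declan then takes three-eighths of the balance (€9,180,000), for a total of €9,430,000. The remaining €15,300,000 passes to the descendants.
The descendants' portion (€15,300,000) is divided into 4 shares of €3,825,000: Phaedra takes €3,825,000; Niko's €3,825,000 share passes to Niko's issue; Ulric's €3,825,000 share passes to Ulric's issue; Cormac's €3,825,000 share passes to Cormac's issue.
Niko's share (€3,825,000) is divided into 2 shares of €1,912,500: Valentina and Orsolya each take €1,912,500.
Ulric's share (€3,825,000) is divided into 3 shares of €1,275,000: Wren, Ursula, and Esperanza each take €1,275,000.
Cormac's share (€3,825,000) is divided into 2 shares of €1,912,500: Keturah takes €1,912,500; Dayo's €1,912,500 share passes to Dayo's issue.
Dayo's share (€1,912,500) passes entirely to Hanna.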